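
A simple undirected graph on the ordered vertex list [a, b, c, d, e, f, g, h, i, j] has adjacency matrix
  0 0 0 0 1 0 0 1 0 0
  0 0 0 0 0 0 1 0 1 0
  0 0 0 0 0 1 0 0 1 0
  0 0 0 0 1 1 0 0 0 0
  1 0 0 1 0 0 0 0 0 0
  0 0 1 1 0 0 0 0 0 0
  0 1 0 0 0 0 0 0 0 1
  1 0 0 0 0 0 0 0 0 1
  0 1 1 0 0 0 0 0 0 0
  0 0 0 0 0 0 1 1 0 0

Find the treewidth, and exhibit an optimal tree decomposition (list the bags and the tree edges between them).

Each bag holds 3 vertices, so the decomposition has width 2, which upper-bounds the treewidth. The edges e–d–f–c–i–b–g–j–h–a–e form a cycle, so G is not a tree and its treewidth is at least 2. The upper and lower bounds meet at 2, so that is the treewidth.

Treewidth 2.
One such decomposition:
Bags: B1 = {d, e, f}  B2 = {c, e, f}  B3 = {c, e, i}  B4 = {b, e, i}  B5 = {b, e, g}  B6 = {e, g, j}  B7 = {e, h, j}  B8 = {a, e, h}
Tree: B1–B2, B2–B3, B3–B4, B4–B5, B5–B6, B6–B7, B7–B8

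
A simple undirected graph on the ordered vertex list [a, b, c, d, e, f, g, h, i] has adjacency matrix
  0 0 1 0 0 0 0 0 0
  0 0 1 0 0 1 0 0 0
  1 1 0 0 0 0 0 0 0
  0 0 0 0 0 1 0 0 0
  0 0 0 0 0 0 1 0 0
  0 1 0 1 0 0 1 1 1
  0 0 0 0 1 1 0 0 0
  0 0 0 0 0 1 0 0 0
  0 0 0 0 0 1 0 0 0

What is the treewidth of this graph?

A width-1 tree decomposition is:
Bags: B1 = {f, g}  B2 = {b, f}  B3 = {d, f}  B4 = {f, h}  B5 = {f, i}  B6 = {e, g}  B7 = {b, c}  B8 = {a, c}
Tree: B1–B2, B1–B3, B3–B4, B3–B5, B1–B6, B2–B7, B7–B8
Every bag has size at most 2, so the width is 2 − 1 = 1 and tw(G) ≤ 1. Since G has at least one edge (e.g. g–f), it is not an edgeless graph, so tw(G) ≥ 1. Hence tw(G) = 1 exactly.

1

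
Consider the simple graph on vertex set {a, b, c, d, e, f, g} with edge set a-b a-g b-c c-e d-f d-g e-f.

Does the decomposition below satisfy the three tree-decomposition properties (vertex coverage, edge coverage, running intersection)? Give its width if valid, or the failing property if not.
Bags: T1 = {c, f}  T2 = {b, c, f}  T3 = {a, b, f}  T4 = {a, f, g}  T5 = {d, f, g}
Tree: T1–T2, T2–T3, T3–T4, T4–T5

No — vertex e appears in no bag.

A tree decomposition must satisfy three properties: every vertex lies in some bag; for every edge, both endpoints lie together in some bag; and for every vertex, the bags containing it form a connected subtree. Here vertex e appears in no bag, so the decomposition is invalid.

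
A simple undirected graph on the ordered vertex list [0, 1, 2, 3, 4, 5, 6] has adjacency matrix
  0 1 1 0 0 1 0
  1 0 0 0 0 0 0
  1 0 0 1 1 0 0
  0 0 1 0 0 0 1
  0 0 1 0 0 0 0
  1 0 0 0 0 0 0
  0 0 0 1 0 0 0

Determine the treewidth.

A width-1 tree decomposition is:
Bags: B1 = {0, 5}  B2 = {0, 2}  B3 = {0, 1}  B4 = {2, 4}  B5 = {2, 3}  B6 = {3, 6}
Tree: B1–B2, B1–B3, B2–B4, B2–B5, B5–B6
The largest bag has 2 vertices, giving width 1; this decomposition certifies tw(G) ≤ 1. Since G has at least one edge (e.g. 0–5), it is not an edgeless graph, so tw(G) ≥ 1. Therefore the treewidth is 1.

1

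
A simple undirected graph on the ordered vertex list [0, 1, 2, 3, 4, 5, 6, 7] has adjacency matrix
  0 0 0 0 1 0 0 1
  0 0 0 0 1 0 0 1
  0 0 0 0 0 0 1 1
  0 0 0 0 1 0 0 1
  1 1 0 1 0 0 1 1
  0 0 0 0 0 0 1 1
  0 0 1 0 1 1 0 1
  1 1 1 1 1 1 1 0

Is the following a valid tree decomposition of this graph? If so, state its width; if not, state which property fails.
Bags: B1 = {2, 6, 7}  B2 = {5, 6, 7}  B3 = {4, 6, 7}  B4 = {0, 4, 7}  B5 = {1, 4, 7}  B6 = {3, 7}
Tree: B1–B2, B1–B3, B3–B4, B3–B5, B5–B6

A tree decomposition must satisfy three properties: every vertex lies in some bag; for every edge, both endpoints lie together in some bag; and for every vertex, the bags containing it form a connected subtree. Here edge (4,3) lies in no bag, so the decomposition is invalid.

No — edge (4,3) lies in no bag.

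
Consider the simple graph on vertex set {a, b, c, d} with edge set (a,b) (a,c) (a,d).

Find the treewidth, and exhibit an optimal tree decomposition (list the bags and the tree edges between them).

Treewidth 1.
One optimal decomposition is:
Bags: B1 = {a, d}  B2 = {a, c}  B3 = {a, b}
Tree: B1–B2, B2–B3

Every bag has size at most 2, so the width is 2 − 1 = 1 and tw(G) ≤ 1. Since G has at least one edge (e.g. d–a), it is not an edgeless graph, so tw(G) ≥ 1. The upper and lower bounds meet at 1, so that is the treewidth.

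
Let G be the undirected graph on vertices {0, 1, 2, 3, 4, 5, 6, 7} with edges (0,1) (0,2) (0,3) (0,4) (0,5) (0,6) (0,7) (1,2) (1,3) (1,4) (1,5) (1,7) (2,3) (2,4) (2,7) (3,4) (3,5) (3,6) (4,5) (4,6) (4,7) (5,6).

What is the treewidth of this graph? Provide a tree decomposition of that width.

The largest bag has 5 vertices, giving width 4; this decomposition certifies tw(G) ≤ 4. Conversely, {0, 1, 2, 3, 4} is a clique of size 5, and the vertices of any clique must share a bag in every tree decomposition; so some bag has ≥ 5 vertices and tw(G) ≥ 4. Therefore the treewidth is 4.

Treewidth 4.
One such decomposition:
Bags: B1 = {0, 1, 2, 3, 4}  B2 = {0, 1, 3, 4, 5}  B3 = {0, 1, 2, 4, 7}  B4 = {0, 3, 4, 5, 6}
Tree: B1–B2, B1–B3, B2–B4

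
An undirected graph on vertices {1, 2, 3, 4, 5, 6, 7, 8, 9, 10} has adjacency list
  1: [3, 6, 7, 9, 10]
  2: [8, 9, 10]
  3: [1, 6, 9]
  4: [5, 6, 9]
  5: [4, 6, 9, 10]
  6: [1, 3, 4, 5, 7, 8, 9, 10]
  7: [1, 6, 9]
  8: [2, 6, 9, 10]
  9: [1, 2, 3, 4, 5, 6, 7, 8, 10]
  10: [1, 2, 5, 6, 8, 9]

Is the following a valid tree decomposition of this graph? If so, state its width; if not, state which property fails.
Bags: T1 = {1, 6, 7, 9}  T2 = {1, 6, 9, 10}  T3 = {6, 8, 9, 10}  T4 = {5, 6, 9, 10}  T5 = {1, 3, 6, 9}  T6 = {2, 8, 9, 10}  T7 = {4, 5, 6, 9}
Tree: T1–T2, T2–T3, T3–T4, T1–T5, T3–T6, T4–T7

Every vertex of G appears in some bag (union = {1, 2, 3, 4, 5, 6, 7, 8, 9, 10}); every edge is covered by a bag; and for each vertex v the set of bags containing v is connected in the bag tree. The decomposition is therefore valid. The largest bag has 4 vertices, so the width is 3.

Yes; width 3.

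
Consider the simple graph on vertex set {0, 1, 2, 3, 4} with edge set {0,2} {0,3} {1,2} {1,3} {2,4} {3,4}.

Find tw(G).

A width-2 tree decomposition is:
Bags: B1 = {1, 2, 3}  B2 = {2, 3, 4}  B3 = {0, 2, 3}
Tree: B1–B2, B2–B3
Every bag has size at most 3, so the width is 3 − 1 = 2 and tw(G) ≤ 2. Since 3–1–2–4–3 is a cycle in G, G is not acyclic. Forests are exactly the graphs of treewidth ≤ 1, so tw(G) ≥ 2. Hence tw(G) = 2 exactly.

2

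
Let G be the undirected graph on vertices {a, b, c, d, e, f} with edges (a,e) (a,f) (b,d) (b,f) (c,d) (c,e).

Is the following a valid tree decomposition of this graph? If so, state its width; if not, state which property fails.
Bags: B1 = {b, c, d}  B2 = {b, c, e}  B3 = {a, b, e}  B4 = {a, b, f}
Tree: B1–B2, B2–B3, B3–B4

Every vertex of G appears in some bag (union = {a, b, c, d, e, f}); every edge is covered by a bag; and for each vertex v the set of bags containing v is connected in the bag tree. The decomposition is therefore valid. The largest bag has 3 vertices, so the width is 2.

Yes; width 2.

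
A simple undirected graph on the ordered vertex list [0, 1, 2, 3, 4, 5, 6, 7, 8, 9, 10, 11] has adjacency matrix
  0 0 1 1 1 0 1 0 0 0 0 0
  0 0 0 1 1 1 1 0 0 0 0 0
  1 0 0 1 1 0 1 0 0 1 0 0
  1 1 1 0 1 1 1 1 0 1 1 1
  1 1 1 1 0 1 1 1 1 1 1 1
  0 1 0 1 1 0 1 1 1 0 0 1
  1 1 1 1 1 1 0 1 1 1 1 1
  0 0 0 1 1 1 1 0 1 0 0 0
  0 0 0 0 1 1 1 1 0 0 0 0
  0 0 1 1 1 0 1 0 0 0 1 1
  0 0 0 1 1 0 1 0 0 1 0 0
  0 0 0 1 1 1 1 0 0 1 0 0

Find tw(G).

A width-4 tree decomposition is:
Bags: B1 = {3, 4, 6, 9, 11}  B2 = {2, 3, 4, 6, 9}  B3 = {3, 4, 5, 6, 11}  B4 = {3, 4, 5, 6, 7}  B5 = {4, 5, 6, 7, 8}  B6 = {3, 4, 6, 9, 10}  B7 = {1, 3, 4, 5, 6}  B8 = {0, 2, 3, 4, 6}
Tree: B1–B2, B1–B3, B3–B4, B4–B5, B2–B6, B4–B7, B2–B8
The largest bag has 5 vertices, giving width 4; this decomposition certifies tw(G) ≤ 4. Conversely, {4, 5, 6, 7, 8} is a clique of size 5, and the vertices of any clique must share a bag in every tree decomposition; so some bag has ≥ 5 vertices and tw(G) ≥ 4. Combining the bounds, tw(G) = 4.

4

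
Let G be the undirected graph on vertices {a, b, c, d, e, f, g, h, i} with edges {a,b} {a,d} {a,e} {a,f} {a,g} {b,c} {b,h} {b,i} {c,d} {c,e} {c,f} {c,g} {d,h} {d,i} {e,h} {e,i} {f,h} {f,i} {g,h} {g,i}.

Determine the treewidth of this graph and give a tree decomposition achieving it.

Each bag holds 5 vertices, so the decomposition has width 4, which upper-bounds the treewidth. For the lower bound: the 5 vertex sets {a,f}, {d,i}, {c,e}, {h}, {g} are disjoint, each induces a connected subgraph, and every pair is joined by at least one edge of G. Contracting each set to a single vertex therefore yields K_{5} as a minor, and since treewidth is minor-monotone, tw(G) ≥ tw(K_{5}) = 4. Therefore the treewidth is 4.

Treewidth 4.
One optimal decomposition is:
Bags: B1 = {a, c, f, h, i}  B2 = {a, c, d, h, i}  B3 = {a, c, e, h, i}  B4 = {a, c, g, h, i}  B5 = {a, b, c, h, i}
Tree: B1–B2, B2–B3, B3–B4, B4–B5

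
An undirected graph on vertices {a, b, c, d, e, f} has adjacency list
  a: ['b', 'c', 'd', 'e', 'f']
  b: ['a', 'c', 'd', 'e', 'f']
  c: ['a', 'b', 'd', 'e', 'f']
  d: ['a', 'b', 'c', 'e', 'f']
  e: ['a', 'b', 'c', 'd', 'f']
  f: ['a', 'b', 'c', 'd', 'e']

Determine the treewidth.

A width-5 tree decomposition is:
Bags: B1 = {a, b, c, d, e, f}
Tree: (single bag)
A single bag containing all 6 vertices is trivially a valid decomposition of width 5. Conversely, {a, b, c, d, e, f} is a clique of size 6, and the vertices of any clique must share a bag in every tree decomposition; so some bag has ≥ 6 vertices and tw(G) ≥ 5. Combining the bounds, tw(G) = 5.

5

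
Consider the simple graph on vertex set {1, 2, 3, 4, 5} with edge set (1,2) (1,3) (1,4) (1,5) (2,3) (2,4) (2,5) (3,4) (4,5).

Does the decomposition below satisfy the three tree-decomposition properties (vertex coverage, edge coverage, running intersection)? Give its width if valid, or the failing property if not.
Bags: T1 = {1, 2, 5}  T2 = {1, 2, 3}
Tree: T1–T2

A tree decomposition must satisfy three properties: every vertex lies in some bag; for every edge, both endpoints lie together in some bag; and for every vertex, the bags containing it form a connected subtree. Here vertex 4 appears in no bag, so the decomposition is invalid.

No — vertex 4 appears in no bag.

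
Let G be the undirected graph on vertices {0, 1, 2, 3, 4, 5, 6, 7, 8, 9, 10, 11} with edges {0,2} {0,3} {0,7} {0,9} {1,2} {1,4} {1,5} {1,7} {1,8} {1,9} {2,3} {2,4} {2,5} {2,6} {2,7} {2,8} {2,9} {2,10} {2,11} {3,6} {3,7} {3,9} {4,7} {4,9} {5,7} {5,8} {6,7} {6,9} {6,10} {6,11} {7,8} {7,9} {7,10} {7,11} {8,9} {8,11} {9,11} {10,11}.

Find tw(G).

4

A width-4 tree decomposition is:
Bags: B1 = {2, 3, 6, 7, 9}  B2 = {0, 2, 3, 7, 9}  B3 = {2, 6, 7, 9, 11}  B4 = {2, 7, 8, 9, 11}  B5 = {1, 2, 7, 8, 9}  B6 = {1, 2, 4, 7, 9}  B7 = {2, 6, 7, 10, 11}  B8 = {1, 2, 5, 7, 8}
Tree: B1–B2, B1–B3, B3–B4, B4–B5, B5–B6, B3–B7, B5–B8
Every bag has size at most 5, so the width is 5 − 1 = 4 and tw(G) ≤ 4. Conversely, {0, 2, 3, 7, 9} is a clique of size 5, and the vertices of any clique must share a bag in every tree decomposition; so some bag has ≥ 5 vertices and tw(G) ≥ 4. Therefore the treewidth is 4.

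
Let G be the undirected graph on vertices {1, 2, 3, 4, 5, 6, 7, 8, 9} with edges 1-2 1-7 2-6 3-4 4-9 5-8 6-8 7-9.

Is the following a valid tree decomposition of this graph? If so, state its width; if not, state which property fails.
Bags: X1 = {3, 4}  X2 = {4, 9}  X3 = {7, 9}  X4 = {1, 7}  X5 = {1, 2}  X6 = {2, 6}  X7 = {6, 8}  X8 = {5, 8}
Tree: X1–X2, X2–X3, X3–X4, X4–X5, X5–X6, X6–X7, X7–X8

Vertex coverage: the bags together contain {1, 2, 3, 4, 5, 6, 7, 8, 9}, the full vertex set. Edge coverage: each edge of G has both endpoints in at least one bag. Running intersection: for every vertex, the bags containing it form a connected subtree. All three properties hold, so this is a valid tree decomposition of width max|bag| − 1 = 1, and hence tw(G) ≤ 1.

Yes; width 1.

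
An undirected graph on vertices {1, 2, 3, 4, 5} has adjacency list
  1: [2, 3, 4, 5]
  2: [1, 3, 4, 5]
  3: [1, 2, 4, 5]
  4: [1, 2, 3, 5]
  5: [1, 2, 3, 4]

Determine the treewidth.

4

A width-4 tree decomposition is:
Bags: B1 = {1, 2, 3, 4, 5}
Tree: (single bag)
With just one bag of size 5, the width is 5 − 1 = 4, so tw(G) ≤ 4. For the lower bound, the 5 vertices {1, 2, 3, 4, 5} are pairwise adjacent, and any tree decomposition puts a clique entirely inside one bag — forcing width ≥ 4. Combining the bounds, tw(G) = 4.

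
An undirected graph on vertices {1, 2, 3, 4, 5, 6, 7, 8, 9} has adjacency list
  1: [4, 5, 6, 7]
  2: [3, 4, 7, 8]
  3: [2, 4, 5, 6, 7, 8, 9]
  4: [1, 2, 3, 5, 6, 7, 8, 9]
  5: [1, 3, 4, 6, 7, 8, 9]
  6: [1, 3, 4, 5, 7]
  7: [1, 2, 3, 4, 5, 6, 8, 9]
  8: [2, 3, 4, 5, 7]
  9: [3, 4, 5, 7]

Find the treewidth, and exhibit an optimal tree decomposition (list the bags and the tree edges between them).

Treewidth 4.
Bags: B1 = {3, 4, 5, 7, 8}  B2 = {3, 4, 5, 6, 7}  B3 = {1, 4, 5, 6, 7}  B4 = {3, 4, 5, 7, 9}  B5 = {2, 3, 4, 7, 8}
Tree: B1–B2, B2–B3, B2–B4, B1–B5

Every bag has size at most 5, so the width is 5 − 1 = 4 and tw(G) ≤ 4. For the lower bound, the 5 vertices {1, 4, 5, 6, 7} are pairwise adjacent, and any tree decomposition puts a clique entirely inside one bag — forcing width ≥ 4. Therefore the treewidth is 4.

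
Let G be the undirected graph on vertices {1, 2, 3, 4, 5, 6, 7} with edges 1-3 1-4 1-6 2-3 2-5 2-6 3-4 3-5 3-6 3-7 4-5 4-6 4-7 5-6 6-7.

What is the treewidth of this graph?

A width-3 tree decomposition is:
Bags: B1 = {3, 4, 5, 6}  B2 = {2, 3, 5, 6}  B3 = {1, 3, 4, 6}  B4 = {3, 4, 6, 7}
Tree: B1–B2, B1–B3, B3–B4
Each bag holds 4 vertices, so the decomposition has width 3, which upper-bounds the treewidth. On the other hand G contains the 4-clique {2, 3, 5, 6}. A clique must lie in a single bag of any decomposition, so no decomposition can have width below 3. Combining the bounds, tw(G) = 3.

3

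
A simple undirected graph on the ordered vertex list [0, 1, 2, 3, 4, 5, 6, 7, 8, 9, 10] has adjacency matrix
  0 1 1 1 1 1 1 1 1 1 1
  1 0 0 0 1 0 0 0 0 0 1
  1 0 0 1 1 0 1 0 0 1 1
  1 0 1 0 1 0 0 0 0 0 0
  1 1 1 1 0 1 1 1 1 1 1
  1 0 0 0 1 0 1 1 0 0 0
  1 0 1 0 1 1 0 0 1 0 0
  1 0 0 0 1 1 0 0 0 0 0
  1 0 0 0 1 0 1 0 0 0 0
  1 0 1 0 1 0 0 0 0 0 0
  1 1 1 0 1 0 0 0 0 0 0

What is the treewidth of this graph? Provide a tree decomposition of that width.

The largest bag has 4 vertices, giving width 3; this decomposition certifies tw(G) ≤ 3. For the lower bound, the 4 vertices {0, 1, 4, 10} are pairwise adjacent, and any tree decomposition puts a clique entirely inside one bag — forcing width ≥ 3. Combining the bounds, tw(G) = 3.

Treewidth 3.
One optimal decomposition is:
Bags: B1 = {0, 2, 4, 6}  B2 = {0, 4, 5, 6}  B3 = {0, 2, 3, 4}  B4 = {0, 2, 4, 10}  B5 = {0, 4, 5, 7}  B6 = {0, 2, 4, 9}  B7 = {0, 4, 6, 8}  B8 = {0, 1, 4, 10}
Tree: B1–B2, B1–B3, B1–B4, B2–B5, B1–B6, B2–B7, B4–B8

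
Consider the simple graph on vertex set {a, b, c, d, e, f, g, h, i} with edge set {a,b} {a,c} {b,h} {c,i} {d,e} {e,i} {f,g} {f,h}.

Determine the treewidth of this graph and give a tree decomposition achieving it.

Treewidth 1.
One optimal decomposition is:
Bags: B1 = {f, g}  B2 = {f, h}  B3 = {b, h}  B4 = {a, b}  B5 = {a, c}  B6 = {c, i}  B7 = {e, i}  B8 = {d, e}
Tree: B1–B2, B2–B3, B3–B4, B4–B5, B5–B6, B6–B7, B7–B8

Every bag has size at most 2, so the width is 2 − 1 = 1 and tw(G) ≤ 1. Since G has at least one edge (e.g. g–f), it is not an edgeless graph, so tw(G) ≥ 1. The upper and lower bounds meet at 1, so that is the treewidth.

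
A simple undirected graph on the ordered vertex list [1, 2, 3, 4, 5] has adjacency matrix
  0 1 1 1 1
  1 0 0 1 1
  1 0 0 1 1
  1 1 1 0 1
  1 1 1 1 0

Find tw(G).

A width-3 tree decomposition is:
Bags: B1 = {1, 2, 4, 5}  B2 = {1, 3, 4, 5}
Tree: B1–B2
The largest bag has 4 vertices, giving width 3; this decomposition certifies tw(G) ≤ 3. On the other hand G contains the 4-clique {1, 2, 4, 5}. A clique must lie in a single bag of any decomposition, so no decomposition can have width below 3. Combining the bounds, tw(G) = 3.

3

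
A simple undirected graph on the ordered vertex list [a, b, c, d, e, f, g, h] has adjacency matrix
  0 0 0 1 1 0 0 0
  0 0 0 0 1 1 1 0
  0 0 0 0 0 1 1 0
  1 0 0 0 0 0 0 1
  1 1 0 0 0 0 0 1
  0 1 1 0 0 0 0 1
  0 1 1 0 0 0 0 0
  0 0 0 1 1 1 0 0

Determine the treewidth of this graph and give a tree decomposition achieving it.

Treewidth 2.
One such decomposition:
Bags: B1 = {a, d, h}  B2 = {a, e, h}  B3 = {e, f, h}  B4 = {b, e, f}  B5 = {b, c, f}  B6 = {b, c, g}
Tree: B1–B2, B2–B3, B3–B4, B4–B5, B5–B6

Each bag holds 3 vertices, so the decomposition has width 2, which upper-bounds the treewidth. The edges d–a–e–h–d form a cycle, so G is not a tree and its treewidth is at least 2. Combining the bounds, tw(G) = 2.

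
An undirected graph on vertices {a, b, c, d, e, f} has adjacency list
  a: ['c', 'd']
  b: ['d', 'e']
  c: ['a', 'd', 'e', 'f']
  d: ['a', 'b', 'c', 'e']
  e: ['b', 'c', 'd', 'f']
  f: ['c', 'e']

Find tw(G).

2

A width-2 tree decomposition is:
Bags: B1 = {c, d, e}  B2 = {a, c, d}  B3 = {c, e, f}  B4 = {b, d, e}
Tree: B1–B2, B1–B3, B1–B4
Each bag holds 3 vertices, so the decomposition has width 2, which upper-bounds the treewidth. Conversely, {c, d, e} is a clique of size 3, and the vertices of any clique must share a bag in every tree decomposition; so some bag has ≥ 3 vertices and tw(G) ≥ 2. The upper and lower bounds meet at 2, so that is the treewidth.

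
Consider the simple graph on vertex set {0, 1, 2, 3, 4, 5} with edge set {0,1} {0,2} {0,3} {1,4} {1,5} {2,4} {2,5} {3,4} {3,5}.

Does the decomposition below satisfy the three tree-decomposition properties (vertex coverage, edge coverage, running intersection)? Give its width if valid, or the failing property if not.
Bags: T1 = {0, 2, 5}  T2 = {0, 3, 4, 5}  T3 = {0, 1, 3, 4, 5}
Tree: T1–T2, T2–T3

A tree decomposition must satisfy three properties: every vertex lies in some bag; for every edge, both endpoints lie together in some bag; and for every vertex, the bags containing it form a connected subtree. Here edge (4,2) lies in no bag, so the decomposition is invalid.

No — edge (4,2) lies in no bag.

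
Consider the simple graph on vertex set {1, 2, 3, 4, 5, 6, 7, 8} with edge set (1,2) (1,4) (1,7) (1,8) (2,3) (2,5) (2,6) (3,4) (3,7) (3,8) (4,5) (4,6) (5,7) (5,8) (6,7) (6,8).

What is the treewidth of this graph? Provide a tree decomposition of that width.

Each bag holds 5 vertices, so the decomposition has width 4, which upper-bounds the treewidth. For the lower bound: the 5 vertex sets {5,8}, {2,6}, {3,4}, {7}, {1} are disjoint, each induces a connected subgraph, and every pair is joined by at least one edge of G. Contracting each set to a single vertex therefore yields K_{5} as a minor, and since treewidth is minor-monotone, tw(G) ≥ tw(K_{5}) = 4. The upper and lower bounds meet at 4, so that is the treewidth.

Treewidth 4.
One such decomposition:
Bags: B1 = {2, 4, 5, 7, 8}  B2 = {2, 4, 6, 7, 8}  B3 = {2, 3, 4, 7, 8}  B4 = {1, 2, 4, 7, 8}
Tree: B1–B2, B2–B3, B3–B4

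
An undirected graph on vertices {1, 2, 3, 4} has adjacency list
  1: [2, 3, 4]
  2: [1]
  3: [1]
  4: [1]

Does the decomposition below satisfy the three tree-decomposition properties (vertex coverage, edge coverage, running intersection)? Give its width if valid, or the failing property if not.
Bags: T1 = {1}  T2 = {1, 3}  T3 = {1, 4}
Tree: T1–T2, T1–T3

A tree decomposition must satisfy three properties: every vertex lies in some bag; for every edge, both endpoints lie together in some bag; and for every vertex, the bags containing it form a connected subtree. Here vertex 2 appears in no bag, so the decomposition is invalid.

No — vertex 2 appears in no bag.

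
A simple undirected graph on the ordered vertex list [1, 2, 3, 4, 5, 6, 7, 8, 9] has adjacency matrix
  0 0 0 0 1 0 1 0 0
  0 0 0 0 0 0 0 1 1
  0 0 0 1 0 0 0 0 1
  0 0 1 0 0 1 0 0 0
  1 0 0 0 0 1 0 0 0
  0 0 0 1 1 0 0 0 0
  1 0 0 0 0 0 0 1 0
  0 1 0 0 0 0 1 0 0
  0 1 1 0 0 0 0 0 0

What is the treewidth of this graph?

A width-2 tree decomposition is:
Bags: B1 = {4, 5, 6}  B2 = {1, 4, 5}  B3 = {1, 4, 7}  B4 = {4, 7, 8}  B5 = {2, 4, 8}  B6 = {2, 4, 9}  B7 = {3, 4, 9}
Tree: B1–B2, B2–B3, B3–B4, B4–B5, B5–B6, B6–B7
The largest bag has 3 vertices, giving width 2; this decomposition certifies tw(G) ≤ 2. The edges 4–6–5–1–7–8–2–9–3–4 form a cycle, so G is not a tree and its treewidth is at least 2. Therefore the treewidth is 2.

2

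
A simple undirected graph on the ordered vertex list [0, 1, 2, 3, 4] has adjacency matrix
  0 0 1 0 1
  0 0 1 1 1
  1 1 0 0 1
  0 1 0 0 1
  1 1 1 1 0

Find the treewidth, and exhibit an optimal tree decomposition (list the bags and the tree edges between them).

Treewidth 2.
One optimal decomposition is:
Bags: B1 = {1, 3, 4}  B2 = {1, 2, 4}  B3 = {0, 2, 4}
Tree: B1–B2, B2–B3

Each bag holds 3 vertices, so the decomposition has width 2, which upper-bounds the treewidth. For the lower bound, the 3 vertices {0, 2, 4} are pairwise adjacent, and any tree decomposition puts a clique entirely inside one bag — forcing width ≥ 2. The upper and lower bounds meet at 2, so that is the treewidth.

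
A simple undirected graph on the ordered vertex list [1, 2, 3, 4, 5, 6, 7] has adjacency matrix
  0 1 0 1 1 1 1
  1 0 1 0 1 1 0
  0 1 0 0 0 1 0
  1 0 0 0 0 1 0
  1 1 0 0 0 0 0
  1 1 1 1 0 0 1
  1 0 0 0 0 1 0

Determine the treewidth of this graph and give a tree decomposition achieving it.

Each bag holds 3 vertices, so the decomposition has width 2, which upper-bounds the treewidth. On the other hand G contains the 3-clique {1, 2, 5}. A clique must lie in a single bag of any decomposition, so no decomposition can have width below 2. Combining the bounds, tw(G) = 2.

Treewidth 2.
One such decomposition:
Bags: B1 = {1, 4, 6}  B2 = {1, 6, 7}  B3 = {1, 2, 6}  B4 = {2, 3, 6}  B5 = {1, 2, 5}
Tree: B1–B2, B2–B3, B3–B4, B3–B5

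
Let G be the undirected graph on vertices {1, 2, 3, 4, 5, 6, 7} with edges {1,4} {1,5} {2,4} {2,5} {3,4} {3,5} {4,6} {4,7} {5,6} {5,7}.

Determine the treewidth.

A width-2 tree decomposition is:
Bags: B1 = {4, 5, 6}  B2 = {1, 4, 5}  B3 = {4, 5, 7}  B4 = {3, 4, 5}  B5 = {2, 4, 5}
Tree: B1–B2, B2–B3, B3–B4, B4–B5
Each bag holds 3 vertices, so the decomposition has width 2, which upper-bounds the treewidth. For the lower bound, G contains the cycle 4–6–5–1–4, so G is not a forest; only forests have treewidth ≤ 1, hence tw(G) ≥ 2. The upper and lower bounds meet at 2, so that is the treewidth.

2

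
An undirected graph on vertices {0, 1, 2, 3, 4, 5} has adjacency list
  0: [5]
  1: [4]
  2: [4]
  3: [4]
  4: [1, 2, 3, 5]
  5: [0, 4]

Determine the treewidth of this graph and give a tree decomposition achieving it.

Treewidth 1.
One optimal decomposition is:
Bags: B1 = {3, 4}  B2 = {4, 5}  B3 = {0, 5}  B4 = {2, 4}  B5 = {1, 4}
Tree: B1–B2, B2–B3, B2–B4, B1–B5

Every bag has size at most 2, so the width is 2 − 1 = 1 and tw(G) ≤ 1. G has an edge, so its treewidth is at least 1. Combining the bounds, tw(G) = 1.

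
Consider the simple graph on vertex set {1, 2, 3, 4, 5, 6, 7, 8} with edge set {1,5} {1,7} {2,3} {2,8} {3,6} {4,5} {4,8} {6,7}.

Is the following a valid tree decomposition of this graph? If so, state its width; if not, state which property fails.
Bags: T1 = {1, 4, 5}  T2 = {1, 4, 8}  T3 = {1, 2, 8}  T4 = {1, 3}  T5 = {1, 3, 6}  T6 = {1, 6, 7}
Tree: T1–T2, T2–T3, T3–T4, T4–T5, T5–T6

No — edge (2,3) lies in no bag.

A tree decomposition must satisfy three properties: every vertex lies in some bag; for every edge, both endpoints lie together in some bag; and for every vertex, the bags containing it form a connected subtree. Here edge (2,3) lies in no bag, so the decomposition is invalid.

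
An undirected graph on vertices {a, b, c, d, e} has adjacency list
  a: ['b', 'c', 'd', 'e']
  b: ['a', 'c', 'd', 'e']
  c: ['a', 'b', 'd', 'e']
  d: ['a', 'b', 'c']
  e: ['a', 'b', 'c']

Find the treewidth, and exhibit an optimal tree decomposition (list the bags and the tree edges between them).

Treewidth 3.
One such decomposition:
Bags: B1 = {a, b, c, e}  B2 = {a, b, c, d}
Tree: B1–B2

Every bag has size at most 4, so the width is 4 − 1 = 3 and tw(G) ≤ 3. On the other hand G contains the 4-clique {a, b, c, d}. A clique must lie in a single bag of any decomposition, so no decomposition can have width below 3. Hence tw(G) = 3 exactly.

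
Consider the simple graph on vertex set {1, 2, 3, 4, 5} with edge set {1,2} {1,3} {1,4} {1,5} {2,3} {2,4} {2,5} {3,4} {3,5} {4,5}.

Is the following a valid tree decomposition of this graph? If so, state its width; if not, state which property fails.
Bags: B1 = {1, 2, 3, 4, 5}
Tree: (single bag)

Every vertex of G appears in some bag (union = {1, 2, 3, 4, 5}); every edge is covered by a bag; and for each vertex v the set of bags containing v is connected in the bag tree. The decomposition is therefore valid. The largest bag has 5 vertices, so the width is 4.

Yes; width 4.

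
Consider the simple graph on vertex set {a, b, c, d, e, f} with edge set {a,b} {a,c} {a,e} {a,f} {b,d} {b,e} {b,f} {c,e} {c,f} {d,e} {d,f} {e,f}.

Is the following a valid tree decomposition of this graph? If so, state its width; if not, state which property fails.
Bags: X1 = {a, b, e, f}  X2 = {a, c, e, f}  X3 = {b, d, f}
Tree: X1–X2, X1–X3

No — edge (e,d) lies in no bag.

A tree decomposition must satisfy three properties: every vertex lies in some bag; for every edge, both endpoints lie together in some bag; and for every vertex, the bags containing it form a connected subtree. Here edge (e,d) lies in no bag, so the decomposition is invalid.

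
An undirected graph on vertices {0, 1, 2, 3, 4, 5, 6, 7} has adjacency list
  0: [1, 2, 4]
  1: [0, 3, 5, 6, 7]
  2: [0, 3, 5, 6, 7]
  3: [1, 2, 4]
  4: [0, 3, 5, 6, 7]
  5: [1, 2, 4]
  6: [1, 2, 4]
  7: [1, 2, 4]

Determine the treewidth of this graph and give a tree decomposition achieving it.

Treewidth 3.
One optimal decomposition is:
Bags: B1 = {1, 2, 4, 7}  B2 = {1, 2, 4, 5}  B3 = {1, 2, 3, 4}  B4 = {1, 2, 4, 6}  B5 = {0, 1, 2, 4}
Tree: B1–B2, B2–B3, B3–B4, B4–B5

Every bag has size at most 4, so the width is 4 − 1 = 3 and tw(G) ≤ 3. For the lower bound: the 4 vertex sets {1,7}, {4,5}, {2}, {3} are disjoint, each induces a connected subgraph, and every pair is joined by at least one edge of G. Contracting each set to a single vertex therefore yields K_{4} as a minor, and since treewidth is minor-monotone, tw(G) ≥ tw(K_{4}) = 3. The upper and lower bounds meet at 3, so that is the treewidth.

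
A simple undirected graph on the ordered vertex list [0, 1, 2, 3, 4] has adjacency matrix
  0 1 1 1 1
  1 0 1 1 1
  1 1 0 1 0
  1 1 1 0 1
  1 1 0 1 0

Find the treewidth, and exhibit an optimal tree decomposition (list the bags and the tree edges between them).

Every bag has size at most 4, so the width is 4 − 1 = 3 and tw(G) ≤ 3. For the lower bound, the 4 vertices {0, 1, 2, 3} are pairwise adjacent, and any tree decomposition puts a clique entirely inside one bag — forcing width ≥ 3. Combining the bounds, tw(G) = 3.

Treewidth 3.
One optimal decomposition is:
Bags: B1 = {0, 1, 2, 3}  B2 = {0, 1, 3, 4}
Tree: B1–B2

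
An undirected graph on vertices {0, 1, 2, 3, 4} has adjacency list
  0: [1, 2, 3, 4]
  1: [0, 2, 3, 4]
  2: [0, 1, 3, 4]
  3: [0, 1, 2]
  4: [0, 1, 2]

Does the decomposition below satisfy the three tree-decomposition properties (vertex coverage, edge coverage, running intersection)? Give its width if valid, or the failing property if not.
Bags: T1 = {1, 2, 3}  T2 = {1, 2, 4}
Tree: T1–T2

No — vertex 0 appears in no bag.

A tree decomposition must satisfy three properties: every vertex lies in some bag; for every edge, both endpoints lie together in some bag; and for every vertex, the bags containing it form a connected subtree. Here vertex 0 appears in no bag, so the decomposition is invalid.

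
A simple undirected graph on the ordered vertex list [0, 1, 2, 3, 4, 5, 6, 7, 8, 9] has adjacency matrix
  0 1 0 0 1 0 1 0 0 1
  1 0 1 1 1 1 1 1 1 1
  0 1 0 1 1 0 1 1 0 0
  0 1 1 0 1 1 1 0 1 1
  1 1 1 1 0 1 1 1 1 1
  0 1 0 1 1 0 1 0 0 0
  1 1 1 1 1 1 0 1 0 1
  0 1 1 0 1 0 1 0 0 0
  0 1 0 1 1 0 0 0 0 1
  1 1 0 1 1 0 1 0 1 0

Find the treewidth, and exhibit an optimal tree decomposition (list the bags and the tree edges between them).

Treewidth 4.
One optimal decomposition is:
Bags: B1 = {1, 2, 3, 4, 6}  B2 = {1, 3, 4, 6, 9}  B3 = {0, 1, 4, 6, 9}  B4 = {1, 2, 4, 6, 7}  B5 = {1, 3, 4, 5, 6}  B6 = {1, 3, 4, 8, 9}
Tree: B1–B2, B2–B3, B1–B4, B1–B5, B2–B6

The largest bag has 5 vertices, giving width 4; this decomposition certifies tw(G) ≤ 4. For the lower bound, the 5 vertices {1, 3, 4, 8, 9} are pairwise adjacent, and any tree decomposition puts a clique entirely inside one bag — forcing width ≥ 4. Combining the bounds, tw(G) = 4.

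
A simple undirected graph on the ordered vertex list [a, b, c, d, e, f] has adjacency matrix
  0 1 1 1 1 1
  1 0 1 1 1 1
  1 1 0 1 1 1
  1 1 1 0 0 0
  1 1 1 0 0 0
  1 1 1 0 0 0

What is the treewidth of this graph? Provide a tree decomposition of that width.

Treewidth 3.
One such decomposition:
Bags: B1 = {a, b, c, e}  B2 = {a, b, c, d}  B3 = {a, b, c, f}
Tree: B1–B2, B1–B3

Each bag holds 4 vertices, so the decomposition has width 3, which upper-bounds the treewidth. Conversely, {a, b, c, d} is a clique of size 4, and the vertices of any clique must share a bag in every tree decomposition; so some bag has ≥ 4 vertices and tw(G) ≥ 3. The upper and lower bounds meet at 3, so that is the treewidth.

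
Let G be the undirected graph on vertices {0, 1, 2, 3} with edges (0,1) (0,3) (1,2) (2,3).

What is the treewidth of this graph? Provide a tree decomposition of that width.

Treewidth 2.
One optimal decomposition is:
Bags: B1 = {0, 2, 3}  B2 = {0, 1, 2}
Tree: B1–B2

Every bag has size at most 3, so the width is 3 − 1 = 2 and tw(G) ≤ 2. The edges 0–3–2–1–0 form a cycle, so G is not a tree and its treewidth is at least 2. Hence tw(G) = 2 exactly.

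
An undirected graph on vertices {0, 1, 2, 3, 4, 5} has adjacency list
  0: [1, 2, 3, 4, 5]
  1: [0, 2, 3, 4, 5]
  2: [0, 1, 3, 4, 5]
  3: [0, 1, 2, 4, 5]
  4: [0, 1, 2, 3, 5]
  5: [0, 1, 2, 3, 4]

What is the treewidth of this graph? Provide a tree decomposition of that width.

With just one bag of size 6, the width is 6 − 1 = 5, so tw(G) ≤ 5. Conversely, {0, 1, 2, 3, 4, 5} is a clique of size 6, and the vertices of any clique must share a bag in every tree decomposition; so some bag has ≥ 6 vertices and tw(G) ≥ 5. Therefore the treewidth is 5.

Treewidth 5.
One optimal decomposition is:
Bags: B1 = {0, 1, 2, 3, 4, 5}
Tree: (single bag)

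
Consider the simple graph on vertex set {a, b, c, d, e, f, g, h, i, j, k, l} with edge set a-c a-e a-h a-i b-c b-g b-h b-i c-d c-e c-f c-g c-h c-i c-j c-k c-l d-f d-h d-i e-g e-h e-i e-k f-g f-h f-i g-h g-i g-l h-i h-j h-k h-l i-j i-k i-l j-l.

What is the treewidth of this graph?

4

A width-4 tree decomposition is:
Bags: B1 = {c, f, g, h, i}  B2 = {c, d, f, h, i}  B3 = {c, g, h, i, l}  B4 = {c, h, i, j, l}  B5 = {b, c, g, h, i}  B6 = {c, e, g, h, i}  B7 = {c, e, h, i, k}  B8 = {a, c, e, h, i}
Tree: B1–B2, B1–B3, B3–B4, B3–B5, B1–B6, B6–B7, B7–B8
Every bag has size at most 5, so the width is 5 − 1 = 4 and tw(G) ≤ 4. For the lower bound, the 5 vertices {c, d, f, h, i} are pairwise adjacent, and any tree decomposition puts a clique entirely inside one bag — forcing width ≥ 4. The upper and lower bounds meet at 4, so that is the treewidth.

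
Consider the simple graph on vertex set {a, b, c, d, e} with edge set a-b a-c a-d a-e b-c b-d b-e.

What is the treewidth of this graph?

2

A width-2 tree decomposition is:
Bags: B1 = {a, b, c}  B2 = {a, b, e}  B3 = {a, b, d}
Tree: B1–B2, B1–B3
The largest bag has 3 vertices, giving width 2; this decomposition certifies tw(G) ≤ 2. For the lower bound, the 3 vertices {a, b, d} are pairwise adjacent, and any tree decomposition puts a clique entirely inside one bag — forcing width ≥ 2. Combining the bounds, tw(G) = 2.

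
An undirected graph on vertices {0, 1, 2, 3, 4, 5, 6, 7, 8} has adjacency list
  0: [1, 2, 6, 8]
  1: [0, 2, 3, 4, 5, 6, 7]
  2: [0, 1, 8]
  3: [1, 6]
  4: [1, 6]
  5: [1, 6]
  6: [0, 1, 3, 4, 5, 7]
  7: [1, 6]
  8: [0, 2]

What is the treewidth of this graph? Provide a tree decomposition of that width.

The largest bag has 3 vertices, giving width 2; this decomposition certifies tw(G) ≤ 2. Conversely, {0, 2, 8} is a clique of size 3, and the vertices of any clique must share a bag in every tree decomposition; so some bag has ≥ 3 vertices and tw(G) ≥ 2. Hence tw(G) = 2 exactly.

Treewidth 2.
One optimal decomposition is:
Bags: B1 = {0, 1, 2}  B2 = {0, 1, 6}  B3 = {1, 6, 7}  B4 = {1, 5, 6}  B5 = {1, 4, 6}  B6 = {1, 3, 6}  B7 = {0, 2, 8}
Tree: B1–B2, B2–B3, B2–B4, B4–B5, B3–B6, B1–B7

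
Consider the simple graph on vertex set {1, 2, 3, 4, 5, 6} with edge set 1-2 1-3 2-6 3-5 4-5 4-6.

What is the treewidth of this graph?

A width-2 tree decomposition is:
Bags: B1 = {2, 4, 6}  B2 = {2, 4, 5}  B3 = {2, 3, 5}  B4 = {1, 2, 3}
Tree: B1–B2, B2–B3, B3–B4
Every bag has size at most 3, so the width is 3 − 1 = 2 and tw(G) ≤ 2. Since 2–6–4–5–3–1–2 is a cycle in G, G is not acyclic. Forests are exactly the graphs of treewidth ≤ 1, so tw(G) ≥ 2. Hence tw(G) = 2 exactly.

2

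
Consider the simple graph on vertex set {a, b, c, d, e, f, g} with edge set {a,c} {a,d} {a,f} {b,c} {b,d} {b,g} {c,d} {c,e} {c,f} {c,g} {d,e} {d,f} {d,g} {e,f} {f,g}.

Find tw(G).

3

A width-3 tree decomposition is:
Bags: B1 = {c, d, e, f}  B2 = {c, d, f, g}  B3 = {b, c, d, g}  B4 = {a, c, d, f}
Tree: B1–B2, B2–B3, B2–B4
Every bag has size at most 4, so the width is 4 − 1 = 3 and tw(G) ≤ 3. Conversely, {c, d, f, g} is a clique of size 4, and the vertices of any clique must share a bag in every tree decomposition; so some bag has ≥ 4 vertices and tw(G) ≥ 3. Combining the bounds, tw(G) = 3.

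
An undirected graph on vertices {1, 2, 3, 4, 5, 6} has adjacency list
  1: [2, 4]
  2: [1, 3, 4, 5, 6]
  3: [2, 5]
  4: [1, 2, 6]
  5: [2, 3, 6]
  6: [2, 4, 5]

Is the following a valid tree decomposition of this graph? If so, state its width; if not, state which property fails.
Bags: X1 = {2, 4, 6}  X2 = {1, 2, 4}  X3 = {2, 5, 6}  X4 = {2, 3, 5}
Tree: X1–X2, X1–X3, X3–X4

Vertex coverage: the bags together contain {1, 2, 3, 4, 5, 6}, the full vertex set. Edge coverage: each edge of G has both endpoints in at least one bag. Running intersection: for every vertex, the bags containing it form a connected subtree. All three properties hold, so this is a valid tree decomposition of width max|bag| − 1 = 2, and hence tw(G) ≤ 2.

Yes; width 2.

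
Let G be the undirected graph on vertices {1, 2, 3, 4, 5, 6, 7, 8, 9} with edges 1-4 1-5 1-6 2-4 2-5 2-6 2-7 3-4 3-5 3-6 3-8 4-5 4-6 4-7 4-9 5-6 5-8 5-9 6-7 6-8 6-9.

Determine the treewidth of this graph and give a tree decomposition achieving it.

Treewidth 3.
One optimal decomposition is:
Bags: B1 = {1, 4, 5, 6}  B2 = {4, 5, 6, 9}  B3 = {2, 4, 5, 6}  B4 = {3, 4, 5, 6}  B5 = {3, 5, 6, 8}  B6 = {2, 4, 6, 7}
Tree: B1–B2, B2–B3, B3–B4, B4–B5, B3–B6

Each bag holds 4 vertices, so the decomposition has width 3, which upper-bounds the treewidth. On the other hand G contains the 4-clique {3, 5, 6, 8}. A clique must lie in a single bag of any decomposition, so no decomposition can have width below 3. Combining the bounds, tw(G) = 3.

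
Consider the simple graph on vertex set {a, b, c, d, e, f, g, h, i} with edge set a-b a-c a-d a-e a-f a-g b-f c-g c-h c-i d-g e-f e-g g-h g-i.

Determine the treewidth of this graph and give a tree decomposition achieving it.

Treewidth 2.
One optimal decomposition is:
Bags: B1 = {a, d, g}  B2 = {a, c, g}  B3 = {a, e, g}  B4 = {c, g, h}  B5 = {a, e, f}  B6 = {a, b, f}  B7 = {c, g, i}
Tree: B1–B2, B1–B3, B2–B4, B3–B5, B5–B6, B4–B7

Each bag holds 3 vertices, so the decomposition has width 2, which upper-bounds the treewidth. On the other hand G contains the 3-clique {a, d, g}. A clique must lie in a single bag of any decomposition, so no decomposition can have width below 2. Hence tw(G) = 2 exactly.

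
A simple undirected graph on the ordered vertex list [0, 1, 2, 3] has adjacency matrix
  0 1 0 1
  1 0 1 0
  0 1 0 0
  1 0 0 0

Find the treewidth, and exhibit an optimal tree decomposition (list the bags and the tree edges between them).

The largest bag has 2 vertices, giving width 1; this decomposition certifies tw(G) ≤ 1. Any graph with an edge has treewidth ≥ 1, and G has the edge 3–0. Combining the bounds, tw(G) = 1.

Treewidth 1.
Bags: B1 = {0, 3}  B2 = {0, 1}  B3 = {1, 2}
Tree: B1–B2, B2–B3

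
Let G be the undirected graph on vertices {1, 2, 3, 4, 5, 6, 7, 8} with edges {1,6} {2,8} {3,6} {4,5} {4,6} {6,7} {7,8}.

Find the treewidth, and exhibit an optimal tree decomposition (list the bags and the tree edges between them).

Every bag has size at most 2, so the width is 2 − 1 = 1 and tw(G) ≤ 1. G has an edge, so its treewidth is at least 1. Therefore the treewidth is 1.

Treewidth 1.
One such decomposition:
Bags: B1 = {6, 7}  B2 = {7, 8}  B3 = {1, 6}  B4 = {4, 6}  B5 = {3, 6}  B6 = {2, 8}  B7 = {4, 5}
Tree: B1–B2, B1–B3, B1–B4, B4–B5, B2–B6, B4–B7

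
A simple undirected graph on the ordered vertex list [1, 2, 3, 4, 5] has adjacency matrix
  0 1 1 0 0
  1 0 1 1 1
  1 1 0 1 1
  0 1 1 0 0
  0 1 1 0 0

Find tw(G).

2

A width-2 tree decomposition is:
Bags: B1 = {1, 2, 3}  B2 = {2, 3, 4}  B3 = {2, 3, 5}
Tree: B1–B2, B1–B3
The largest bag has 3 vertices, giving width 2; this decomposition certifies tw(G) ≤ 2. For the lower bound, the 3 vertices {1, 2, 3} are pairwise adjacent, and any tree decomposition puts a clique entirely inside one bag — forcing width ≥ 2. The upper and lower bounds meet at 2, so that is the treewidth.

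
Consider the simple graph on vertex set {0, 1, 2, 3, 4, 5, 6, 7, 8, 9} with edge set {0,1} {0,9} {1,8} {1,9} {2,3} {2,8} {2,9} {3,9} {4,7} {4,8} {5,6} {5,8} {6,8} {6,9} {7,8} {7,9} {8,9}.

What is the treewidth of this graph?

A width-2 tree decomposition is:
Bags: B1 = {1, 8, 9}  B2 = {7, 8, 9}  B3 = {2, 8, 9}  B4 = {4, 7, 8}  B5 = {6, 8, 9}  B6 = {2, 3, 9}  B7 = {0, 1, 9}  B8 = {5, 6, 8}
Tree: B1–B2, B2–B3, B2–B4, B3–B5, B3–B6, B1–B7, B5–B8
Every bag has size at most 3, so the width is 3 − 1 = 2 and tw(G) ≤ 2. Conversely, {0, 1, 9} is a clique of size 3, and the vertices of any clique must share a bag in every tree decomposition; so some bag has ≥ 3 vertices and tw(G) ≥ 2. Combining the bounds, tw(G) = 2.

2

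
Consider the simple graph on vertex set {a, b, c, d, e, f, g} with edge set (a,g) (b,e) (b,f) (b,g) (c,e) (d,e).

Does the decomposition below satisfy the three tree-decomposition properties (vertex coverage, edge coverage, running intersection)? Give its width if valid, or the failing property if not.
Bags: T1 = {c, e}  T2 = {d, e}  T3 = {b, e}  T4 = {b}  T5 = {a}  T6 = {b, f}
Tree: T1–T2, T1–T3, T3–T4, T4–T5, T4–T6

A tree decomposition must satisfy three properties: every vertex lies in some bag; for every edge, both endpoints lie together in some bag; and for every vertex, the bags containing it form a connected subtree. Here vertex g appears in no bag, so the decomposition is invalid.

No — vertex g appears in no bag.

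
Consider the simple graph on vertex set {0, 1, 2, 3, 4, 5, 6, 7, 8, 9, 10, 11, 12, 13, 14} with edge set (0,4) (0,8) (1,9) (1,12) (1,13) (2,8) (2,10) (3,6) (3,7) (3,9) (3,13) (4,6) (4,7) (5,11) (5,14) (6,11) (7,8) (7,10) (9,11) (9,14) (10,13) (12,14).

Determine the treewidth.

3

A width-3 tree decomposition is:
Bags: B1 = {0, 2, 4, 8}  B2 = {2, 4, 7, 8}  B3 = {2, 4, 7, 10}  B4 = {4, 6, 7, 10}  B5 = {3, 6, 7, 10}  B6 = {3, 6, 10, 13}  B7 = {3, 6, 11, 13}  B8 = {3, 9, 11, 13}  B9 = {1, 9, 11, 13}  B10 = {1, 5, 9, 11}  B11 = {1, 5, 9, 14}  B12 = {1, 5, 12, 14}
Tree: B1–B2, B2–B3, B3–B4, B4–B5, B5–B6, B6–B7, B7–B8, B8–B9, B9–B10, B10–B11, B11–B12
Every bag has size at most 4, so the width is 4 − 1 = 3 and tw(G) ≤ 3. For the lower bound: the 4 vertex sets {0,2,8}, {4}, {7}, {3,6,10,13} are disjoint, each induces a connected subgraph, and every pair is joined by at least one edge of G. Contracting each set to a single vertex therefore yields K_{4} as a minor, and since treewidth is minor-monotone, tw(G) ≥ tw(K_{4}) = 3. Therefore the treewidth is 3.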